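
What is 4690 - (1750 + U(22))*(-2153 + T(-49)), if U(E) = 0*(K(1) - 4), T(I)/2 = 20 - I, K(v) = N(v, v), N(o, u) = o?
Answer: 3530940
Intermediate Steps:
K(v) = v
T(I) = 40 - 2*I (T(I) = 2*(20 - I) = 40 - 2*I)
U(E) = 0 (U(E) = 0*(1 - 4) = 0*(-3) = 0)
4690 - (1750 + U(22))*(-2153 + T(-49)) = 4690 - (1750 + 0)*(-2153 + (40 - 2*(-49))) = 4690 - 1750*(-2153 + (40 + 98)) = 4690 - 1750*(-2153 + 138) = 4690 - 1750*(-2015) = 4690 - 1*(-3526250) = 4690 + 3526250 = 3530940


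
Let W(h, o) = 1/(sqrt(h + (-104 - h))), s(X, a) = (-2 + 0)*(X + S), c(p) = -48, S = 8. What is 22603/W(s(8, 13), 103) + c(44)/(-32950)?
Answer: 24/16475 + 45206*I*sqrt(26) ≈ 0.0014568 + 2.3051e+5*I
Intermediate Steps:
s(X, a) = -16 - 2*X (s(X, a) = (-2 + 0)*(X + 8) = -2*(8 + X) = -16 - 2*X)
W(h, o) = -I*sqrt(26)/52 (W(h, o) = 1/(sqrt(-104)) = 1/(2*I*sqrt(26)) = -I*sqrt(26)/52)
22603/W(s(8, 13), 103) + c(44)/(-32950) = 22603/((-I*sqrt(26)/52)) - 48/(-32950) = 22603*(2*I*sqrt(26)) - 48*(-1/32950) = 45206*I*sqrt(26) + 24/16475 = 24/16475 + 45206*I*sqrt(26)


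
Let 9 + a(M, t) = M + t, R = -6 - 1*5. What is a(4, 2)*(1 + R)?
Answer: 30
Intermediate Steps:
R = -11 (R = -6 - 5 = -11)
a(M, t) = -9 + M + t (a(M, t) = -9 + (M + t) = -9 + M + t)
a(4, 2)*(1 + R) = (-9 + 4 + 2)*(1 - 11) = -3*(-10) = 30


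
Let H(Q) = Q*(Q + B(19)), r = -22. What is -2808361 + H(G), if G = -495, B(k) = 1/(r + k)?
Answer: -2563171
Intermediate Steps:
B(k) = 1/(-22 + k)
H(Q) = Q*(-1/3 + Q) (H(Q) = Q*(Q + 1/(-22 + 19)) = Q*(Q + 1/(-3)) = Q*(Q - 1/3) = Q*(-1/3 + Q))
-2808361 + H(G) = -2808361 - 495*(-1/3 - 495) = -2808361 - 495*(-1486/3) = -2808361 + 245190 = -2563171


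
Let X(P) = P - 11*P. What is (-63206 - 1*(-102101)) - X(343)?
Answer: 42325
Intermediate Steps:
X(P) = -10*P
(-63206 - 1*(-102101)) - X(343) = (-63206 - 1*(-102101)) - (-10)*343 = (-63206 + 102101) - 1*(-3430) = 38895 + 3430 = 42325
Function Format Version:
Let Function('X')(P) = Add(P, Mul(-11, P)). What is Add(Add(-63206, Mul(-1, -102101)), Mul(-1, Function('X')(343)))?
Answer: 42325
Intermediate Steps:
Function('X')(P) = Mul(-10, P)
Add(Add(-63206, Mul(-1, -102101)), Mul(-1, Function('X')(343))) = Add(Add(-63206, Mul(-1, -102101)), Mul(-1, Mul(-10, 343))) = Add(Add(-63206, 102101), Mul(-1, -3430)) = Add(38895, 3430) = 42325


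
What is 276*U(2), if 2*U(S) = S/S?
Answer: 138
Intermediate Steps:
U(S) = ½ (U(S) = (S/S)/2 = (½)*1 = ½)
276*U(2) = 276*(½) = 138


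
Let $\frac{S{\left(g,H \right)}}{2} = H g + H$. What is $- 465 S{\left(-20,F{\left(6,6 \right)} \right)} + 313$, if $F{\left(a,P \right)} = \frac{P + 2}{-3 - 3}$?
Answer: $-23247$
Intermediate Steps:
$F{\left(a,P \right)} = - \frac{1}{3} - \frac{P}{6}$ ($F{\left(a,P \right)} = \frac{2 + P}{-6} = \left(2 + P\right) \left(- \frac{1}{6}\right) = - \frac{1}{3} - \frac{P}{6}$)
$S{\left(g,H \right)} = 2 H + 2 H g$ ($S{\left(g,H \right)} = 2 \left(H g + H\right) = 2 \left(H + H g\right) = 2 H + 2 H g$)
$- 465 S{\left(-20,F{\left(6,6 \right)} \right)} + 313 = - 465 \cdot 2 \left(- \frac{1}{3} - 1\right) \left(1 - 20\right) + 313 = - 465 \cdot 2 \left(- \frac{1}{3} - 1\right) \left(-19\right) + 313 = - 465 \cdot 2 \left(- \frac{4}{3}\right) \left(-19\right) + 313 = \left(-465\right) \frac{152}{3} + 313 = -23560 + 313 = -23247$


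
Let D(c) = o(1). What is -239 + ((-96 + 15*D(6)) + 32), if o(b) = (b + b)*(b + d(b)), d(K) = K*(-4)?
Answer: -393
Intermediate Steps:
d(K) = -4*K
o(b) = -6*b**2 (o(b) = (b + b)*(b - 4*b) = (2*b)*(-3*b) = -6*b**2)
D(c) = -6 (D(c) = -6*1**2 = -6*1 = -6)
-239 + ((-96 + 15*D(6)) + 32) = -239 + ((-96 + 15*(-6)) + 32) = -239 + ((-96 - 90) + 32) = -239 + (-186 + 32) = -239 - 154 = -393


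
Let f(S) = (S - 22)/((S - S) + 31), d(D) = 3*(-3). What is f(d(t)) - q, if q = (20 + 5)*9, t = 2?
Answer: -226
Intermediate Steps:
d(D) = -9
f(S) = -22/31 + S/31 (f(S) = (-22 + S)/(0 + 31) = (-22 + S)/31 = (-22 + S)*(1/31) = -22/31 + S/31)
q = 225 (q = 25*9 = 225)
f(d(t)) - q = (-22/31 + (1/31)*(-9)) - 1*225 = (-22/31 - 9/31) - 225 = -1 - 225 = -226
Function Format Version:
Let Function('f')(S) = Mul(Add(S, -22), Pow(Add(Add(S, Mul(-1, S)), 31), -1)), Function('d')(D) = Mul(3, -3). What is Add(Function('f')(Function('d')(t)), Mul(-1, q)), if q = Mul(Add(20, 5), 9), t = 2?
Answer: -226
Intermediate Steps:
Function('d')(D) = -9
Function('f')(S) = Add(Rational(-22, 31), Mul(Rational(1, 31), S)) (Function('f')(S) = Mul(Add(-22, S), Pow(Add(0, 31), -1)) = Mul(Add(-22, S), Pow(31, -1)) = Mul(Add(-22, S), Rational(1, 31)) = Add(Rational(-22, 31), Mul(Rational(1, 31), S)))
q = 225 (q = Mul(25, 9) = 225)
Add(Function('f')(Function('d')(t)), Mul(-1, q)) = Add(Add(Rational(-22, 31), Mul(Rational(1, 31), -9)), Mul(-1, 225)) = Add(Add(Rational(-22, 31), Rational(-9, 31)), -225) = Add(-1, -225) = -226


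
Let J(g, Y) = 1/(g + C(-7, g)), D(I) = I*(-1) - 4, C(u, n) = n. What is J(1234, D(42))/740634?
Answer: 1/1827884712 ≈ 5.4708e-10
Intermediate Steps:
D(I) = -4 - I (D(I) = -I - 4 = -4 - I)
J(g, Y) = 1/(2*g) (J(g, Y) = 1/(g + g) = 1/(2*g))
J(1234, D(42))/740634 = ((½)/1234)/740634 = ((½)*(1/1234))*(1/740634) = (1/2468)*(1/740634) = 1/1827884712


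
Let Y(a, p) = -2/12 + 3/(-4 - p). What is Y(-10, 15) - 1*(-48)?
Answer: 5435/114 ≈ 47.675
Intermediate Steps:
Y(a, p) = -⅙ + 3/(-4 - p) (Y(a, p) = -2*1/12 + 3/(-4 - p) = -⅙ + 3/(-4 - p))
Y(-10, 15) - 1*(-48) = (-22 - 1*15)/(6*(4 + 15)) - 1*(-48) = (⅙)*(-22 - 15)/19 + 48 = (⅙)*(1/19)*(-37) + 48 = -37/114 + 48 = 5435/114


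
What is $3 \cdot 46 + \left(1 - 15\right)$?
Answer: $124$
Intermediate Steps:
$3 \cdot 46 + \left(1 - 15\right) = 138 + \left(1 - 15\right) = 138 - 14 = 124$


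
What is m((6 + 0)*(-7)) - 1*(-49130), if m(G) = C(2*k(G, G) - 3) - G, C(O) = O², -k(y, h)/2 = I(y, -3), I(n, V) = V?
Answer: 49253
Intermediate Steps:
k(y, h) = 6 (k(y, h) = -2*(-3) = 6)
m(G) = 81 - G (m(G) = (2*6 - 3)² - G = (12 - 3)² - G = 9² - G = 81 - G)
m((6 + 0)*(-7)) - 1*(-49130) = (81 - (6 + 0)*(-7)) - 1*(-49130) = (81 - 6*(-7)) + 49130 = (81 - 1*(-42)) + 49130 = (81 + 42) + 49130 = 123 + 49130 = 49253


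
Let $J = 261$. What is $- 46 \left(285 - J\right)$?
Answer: $-1104$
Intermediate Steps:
$- 46 \left(285 - J\right) = - 46 \left(285 - 261\right) = \left(-46\right) 24 = -1104$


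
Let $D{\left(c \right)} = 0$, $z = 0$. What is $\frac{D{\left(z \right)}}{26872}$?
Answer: $0$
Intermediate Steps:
$\frac{D{\left(z \right)}}{26872} = \frac{0}{26872} = 0 \cdot \frac{1}{26872} = 0$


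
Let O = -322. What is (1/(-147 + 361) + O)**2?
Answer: 4748174649/45796 ≈ 1.0368e+5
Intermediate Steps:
(1/(-147 + 361) + O)**2 = (1/(-147 + 361) - 322)**2 = (1/214 - 322)**2 = (-68907/214)**2 = 4748174649/45796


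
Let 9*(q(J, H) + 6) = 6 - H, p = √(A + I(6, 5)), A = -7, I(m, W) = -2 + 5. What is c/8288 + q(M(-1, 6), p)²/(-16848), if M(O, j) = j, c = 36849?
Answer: 3141770357/706908384 - 4*I/28431 ≈ 4.4444 - 0.00014069*I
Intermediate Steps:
I(m, W) = 3
p = 2*I (p = √(-7 + 3) = √(-4) = 2*I ≈ 2.0*I)
q(J, H) = -16/3 - H/9 (q(J, H) = -6 + (6 - H)/9 = -6 + (⅔ - H/9) = -16/3 - H/9)
c/8288 + q(M(-1, 6), p)²/(-16848) = 36849/8288 + (-16/3 - 2*I/9)²/(-16848) = 36849*(1/8288) + (-16/3 - 2*I/9)²*(-1/16848) = 36849/8288 - (-16/3 - 2*I/9)²/16848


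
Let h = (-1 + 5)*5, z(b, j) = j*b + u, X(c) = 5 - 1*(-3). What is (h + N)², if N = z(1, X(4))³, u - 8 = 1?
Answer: 24334489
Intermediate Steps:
u = 9 (u = 8 + 1 = 9)
X(c) = 8 (X(c) = 5 + 3 = 8)
z(b, j) = 9 + b*j (z(b, j) = j*b + 9 = b*j + 9 = 9 + b*j)
h = 20 (h = 4*5 = 20)
N = 4913 (N = (9 + 1*8)³ = (9 + 8)³ = 17³ = 4913)
(h + N)² = (20 + 4913)² = 4933² = 24334489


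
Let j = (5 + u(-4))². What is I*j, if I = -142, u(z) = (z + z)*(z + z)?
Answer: -676062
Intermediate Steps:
u(z) = 4*z² (u(z) = (2*z)*(2*z) = 4*z²)
j = 4761 (j = (5 + 4*(-4)²)² = (5 + 4*16)² = (5 + 64)² = 69² = 4761)
I*j = -142*4761 = -676062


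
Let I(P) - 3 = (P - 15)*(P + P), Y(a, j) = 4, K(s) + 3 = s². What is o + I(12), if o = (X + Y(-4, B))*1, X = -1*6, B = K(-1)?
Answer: -71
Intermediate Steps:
K(s) = -3 + s²
B = -2 (B = -3 + (-1)² = -3 + 1 = -2)
X = -6
I(P) = 3 + 2*P*(-15 + P) (I(P) = 3 + (P - 15)*(P + P) = 3 + (-15 + P)*(2*P) = 3 + 2*P*(-15 + P))
o = -2 (o = (-6 + 4)*1 = -2*1 = -2)
o + I(12) = -2 + (3 - 30*12 + 2*12²) = -2 + (3 - 360 + 2*144) = -2 + (3 - 360 + 288) = -2 - 69 = -71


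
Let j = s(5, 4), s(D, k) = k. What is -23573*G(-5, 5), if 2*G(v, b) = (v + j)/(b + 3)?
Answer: 23573/16 ≈ 1473.3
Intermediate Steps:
j = 4
G(v, b) = (4 + v)/(2*(3 + b)) (G(v, b) = ((v + 4)/(b + 3))/2 = ((4 + v)/(3 + b))/2 = (4 + v)/(2*(3 + b)))
-23573*G(-5, 5) = -23573*(4 - 5)/(2*(3 + 5)) = -23573*(-1)/(2*8) = -23573*(-1/16) = 23573/16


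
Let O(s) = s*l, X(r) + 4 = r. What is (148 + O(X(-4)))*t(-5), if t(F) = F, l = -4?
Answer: -900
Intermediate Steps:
X(r) = -4 + r
O(s) = -4*s (O(s) = s*(-4) = -4*s)
(148 + O(X(-4)))*t(-5) = (148 - 4*(-4 - 4))*(-5) = (148 - 4*(-8))*(-5) = (148 + 32)*(-5) = 180*(-5) = -900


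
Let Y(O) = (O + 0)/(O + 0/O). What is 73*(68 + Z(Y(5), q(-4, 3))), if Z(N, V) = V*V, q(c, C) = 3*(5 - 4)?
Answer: 5621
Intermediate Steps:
Y(O) = 1 (Y(O) = O/(O + 0) = O/O = 1)
q(c, C) = 3 (q(c, C) = 3*1 = 3)
Z(N, V) = V²
73*(68 + Z(Y(5), q(-4, 3))) = 73*(68 + 3²) = 73*(68 + 9) = 73*77 = 5621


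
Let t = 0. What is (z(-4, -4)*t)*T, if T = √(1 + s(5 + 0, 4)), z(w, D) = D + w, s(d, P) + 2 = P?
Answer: 0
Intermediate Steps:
s(d, P) = -2 + P
T = √3 (T = √(1 + (-2 + 4)) = √(1 + 2) = √3 ≈ 1.7320)
(z(-4, -4)*t)*T = ((-4 - 4)*0)*√3 = (-8*0)*√3 = 0*√3 = 0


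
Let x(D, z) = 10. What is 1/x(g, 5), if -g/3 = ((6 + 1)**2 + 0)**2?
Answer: 1/10 ≈ 0.10000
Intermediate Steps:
g = -7203 (g = -3*((6 + 1)**2 + 0)**2 = -3*(7**2 + 0)**2 = -3*(49 + 0)**2 = -3*49**2 = -3*2401 = -7203)
1/x(g, 5) = 1/10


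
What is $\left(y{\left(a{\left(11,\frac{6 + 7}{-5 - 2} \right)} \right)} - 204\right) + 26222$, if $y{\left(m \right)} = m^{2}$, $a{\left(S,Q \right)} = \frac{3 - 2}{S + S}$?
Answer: $\frac{12592713}{484} \approx 26018.0$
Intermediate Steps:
$a{\left(S,Q \right)} = \frac{1}{2 S}$ ($a{\left(S,Q \right)} = 1 \frac{1}{2 S} = \frac{1}{2 S}$)
$\left(y{\left(a{\left(11,\frac{6 + 7}{-5 - 2} \right)} \right)} - 204\right) + 26222 = \left(\left(\frac{1}{2 \cdot 11}\right)^{2} - 204\right) + 26222 = \left(\left(\frac{1}{2} \cdot \frac{1}{11}\right)^{2} - 204\right) + 26222 = \left(\left(\frac{1}{22}\right)^{2} - 204\right) + 26222 = \left(\frac{1}{484} - 204\right) + 26222 = - \frac{98735}{484} + 26222 = \frac{12592713}{484}$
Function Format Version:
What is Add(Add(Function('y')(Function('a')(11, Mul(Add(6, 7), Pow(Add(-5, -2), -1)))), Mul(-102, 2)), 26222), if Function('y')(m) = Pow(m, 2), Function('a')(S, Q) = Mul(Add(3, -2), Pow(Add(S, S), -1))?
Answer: Rational(12592713, 484) ≈ 26018.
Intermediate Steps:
Function('a')(S, Q) = Mul(Rational(1, 2), Pow(S, -1)) (Function('a')(S, Q) = Mul(1, Pow(Mul(2, S), -1)) = Mul(1, Mul(Rational(1, 2), Pow(S, -1))) = Mul(Rational(1, 2), Pow(S, -1)))
Add(Add(Function('y')(Function('a')(11, Mul(Add(6, 7), Pow(Add(-5, -2), -1)))), Mul(-102, 2)), 26222) = Add(Add(Pow(Mul(Rational(1, 2), Pow(11, -1)), 2), Mul(-102, 2)), 26222) = Add(Add(Pow(Mul(Rational(1, 2), Rational(1, 11)), 2), -204), 26222) = Add(Add(Pow(Rational(1, 22), 2), -204), 26222) = Add(Add(Rational(1, 484), -204), 26222) = Add(Rational(-98735, 484), 26222) = Rational(12592713, 484)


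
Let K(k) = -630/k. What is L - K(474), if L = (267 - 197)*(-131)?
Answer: -724325/79 ≈ -9168.7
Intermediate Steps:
L = -9170 (L = 70*(-131) = -9170)
L - K(474) = -9170 - (-630)/474 = -9170 - 1*(-105/79) = -9170 + 105/79 = -724325/79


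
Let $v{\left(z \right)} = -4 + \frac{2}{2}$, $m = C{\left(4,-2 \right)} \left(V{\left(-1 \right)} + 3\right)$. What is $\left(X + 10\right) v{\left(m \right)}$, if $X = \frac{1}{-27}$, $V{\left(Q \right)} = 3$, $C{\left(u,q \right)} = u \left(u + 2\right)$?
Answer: $- \frac{269}{9} \approx -29.889$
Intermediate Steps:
$C{\left(u,q \right)} = u \left(2 + u\right)$
$X = - \frac{1}{27} \approx -0.037037$
$m = 144$ ($m = 4 \left(2 + 4\right) \left(3 + 3\right) = 4 \cdot 6 \cdot 6 = 24 \cdot 6 = 144$)
$v{\left(z \right)} = -3$ ($v{\left(z \right)} = -4 + 2 \cdot \frac{1}{2} = -4 + 1 = -3$)
$\left(X + 10\right) v{\left(m \right)} = \left(- \frac{1}{27} + 10\right) \left(-3\right) = \frac{269}{27} \left(-3\right) = - \frac{269}{9}$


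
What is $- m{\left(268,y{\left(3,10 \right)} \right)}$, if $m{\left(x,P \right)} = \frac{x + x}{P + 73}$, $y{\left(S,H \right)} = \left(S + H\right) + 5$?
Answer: $- \frac{536}{91} \approx -5.8901$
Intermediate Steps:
$y{\left(S,H \right)} = 5 + H + S$ ($y{\left(S,H \right)} = \left(H + S\right) + 5 = 5 + H + S$)
$m{\left(x,P \right)} = \frac{2 x}{73 + P}$
$- m{\left(268,y{\left(3,10 \right)} \right)} = - \frac{2 \cdot 268}{73 + \left(5 + 10 + 3\right)} = - \frac{2 \cdot 268}{73 + 18} = - \frac{2 \cdot 268}{91} = \left(-1\right) \frac{536}{91} = - \frac{536}{91}$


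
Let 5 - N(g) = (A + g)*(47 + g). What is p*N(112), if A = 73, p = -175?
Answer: 5146750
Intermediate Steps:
N(g) = 5 - (47 + g)*(73 + g) (N(g) = 5 - (73 + g)*(47 + g) = 5 - (47 + g)*(73 + g))
p*N(112) = -175*(-3426 - 1*112**2 - 120*112) = -175*(-3426 - 1*12544 - 13440) = -175*(-3426 - 12544 - 13440) = -175*(-29410) = 5146750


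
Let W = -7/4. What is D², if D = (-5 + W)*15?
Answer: 164025/16 ≈ 10252.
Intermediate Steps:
W = -7/4 (W = -7*¼ = -7/4 ≈ -1.7500)
D = -405/4 (D = (-5 - 7/4)*15 = -27/4*15 = -405/4 ≈ -101.25)
D² = (-405/4)² = 164025/16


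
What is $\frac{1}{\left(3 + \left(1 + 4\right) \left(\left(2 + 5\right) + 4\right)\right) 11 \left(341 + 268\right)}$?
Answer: $\frac{1}{388542} \approx 2.5737 \cdot 10^{-6}$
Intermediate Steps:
$\frac{1}{\left(3 + \left(1 + 4\right) \left(\left(2 + 5\right) + 4\right)\right) 11 \left(341 + 268\right)} = \frac{1}{\left(3 + 5 \left(7 + 4\right)\right) 11 \cdot 609} = \frac{1}{\left(3 + 5 \cdot 11\right) 11 \cdot 609} = \frac{1}{\left(3 + 55\right) 11 \cdot 609} = \frac{1}{58 \cdot 11 \cdot 609} = \frac{1}{638 \cdot 609} = \frac{1}{388542}$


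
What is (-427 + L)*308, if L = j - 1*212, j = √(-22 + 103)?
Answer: -194040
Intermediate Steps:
j = 9 (j = √81 = 9)
L = -203 (L = 9 - 1*212 = 9 - 212 = -203)
(-427 + L)*308 = (-427 - 203)*308 = -630*308 = -194040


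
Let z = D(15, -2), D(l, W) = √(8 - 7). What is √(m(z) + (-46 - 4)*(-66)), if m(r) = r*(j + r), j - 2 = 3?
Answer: √3306 ≈ 57.498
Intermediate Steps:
j = 5 (j = 2 + 3 = 5)
D(l, W) = 1 (D(l, W) = √1 = 1)
z = 1
m(r) = r*(5 + r)
√(m(z) + (-46 - 4)*(-66)) = √(1*(5 + 1) + (-46 - 4)*(-66)) = √(1*6 - 50*(-66)) = √(6 + 3300) = √3306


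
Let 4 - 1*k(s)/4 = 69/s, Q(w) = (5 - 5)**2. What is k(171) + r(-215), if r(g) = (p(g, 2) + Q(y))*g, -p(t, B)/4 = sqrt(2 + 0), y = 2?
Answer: 820/57 + 860*sqrt(2) ≈ 1230.6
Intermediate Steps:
p(t, B) = -4*sqrt(2) (p(t, B) = -4*sqrt(2 + 0) = -4*sqrt(2))
Q(w) = 0 (Q(w) = 0**2 = 0)
k(s) = 16 - 276/s
r(g) = -4*g*sqrt(2) (r(g) = (-4*sqrt(2) + 0)*g = (-4*sqrt(2))*g = -4*g*sqrt(2))
k(171) + r(-215) = (16 - 276/171) - 4*(-215)*sqrt(2) = (16 - 276*1/171) + 860*sqrt(2) = (16 - 92/57) + 860*sqrt(2) = 820/57 + 860*sqrt(2)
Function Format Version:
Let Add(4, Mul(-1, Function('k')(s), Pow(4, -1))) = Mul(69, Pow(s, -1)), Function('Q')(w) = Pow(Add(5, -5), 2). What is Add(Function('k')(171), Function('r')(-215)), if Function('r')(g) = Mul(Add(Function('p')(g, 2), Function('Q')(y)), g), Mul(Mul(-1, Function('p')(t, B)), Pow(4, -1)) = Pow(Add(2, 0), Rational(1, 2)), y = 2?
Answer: Add(Rational(820, 57), Mul(860, Pow(2, Rational(1, 2)))) ≈ 1230.6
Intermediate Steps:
Function('p')(t, B) = Mul(-4, Pow(2, Rational(1, 2))) (Function('p')(t, B) = Mul(-4, Pow(Add(2, 0), Rational(1, 2))) = Mul(-4, Pow(2, Rational(1, 2))))
Function('Q')(w) = 0 (Function('Q')(w) = Pow(0, 2) = 0)
Function('k')(s) = Add(16, Mul(-276, Pow(s, -1))) (Function('k')(s) = Add(16, Mul(-4, Mul(69, Pow(s, -1)))) = Add(16, Mul(-276, Pow(s, -1))))
Function('r')(g) = Mul(-4, g, Pow(2, Rational(1, 2))) (Function('r')(g) = Mul(Add(Mul(-4, Pow(2, Rational(1, 2))), 0), g) = Mul(Mul(-4, Pow(2, Rational(1, 2))), g) = Mul(-4, g, Pow(2, Rational(1, 2))))
Add(Function('k')(171), Function('r')(-215)) = Add(Add(16, Mul(-276, Pow(171, -1))), Mul(-4, -215, Pow(2, Rational(1, 2)))) = Add(Add(16, Mul(-276, Rational(1, 171))), Mul(860, Pow(2, Rational(1, 2)))) = Add(Add(16, Rational(-92, 57)), Mul(860, Pow(2, Rational(1, 2)))) = Add(Rational(820, 57), Mul(860, Pow(2, Rational(1, 2))))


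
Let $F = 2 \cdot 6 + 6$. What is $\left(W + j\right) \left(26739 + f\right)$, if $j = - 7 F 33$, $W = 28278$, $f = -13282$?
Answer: $324582840$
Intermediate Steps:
$F = 18$ ($F = 12 + 6 = 18$)
$j = -4158$ ($j = \left(-7\right) 18 \cdot 33 = \left(-126\right) 33 = -4158$)
$\left(W + j\right) \left(26739 + f\right) = \left(28278 - 4158\right) \left(26739 - 13282\right) = 24120 \cdot 13457 = 324582840$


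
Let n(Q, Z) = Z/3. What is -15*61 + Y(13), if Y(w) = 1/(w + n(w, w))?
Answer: -47577/52 ≈ -914.94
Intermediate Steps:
n(Q, Z) = Z/3 (n(Q, Z) = Z*(1/3) = Z/3)
Y(w) = 3/(4*w) (Y(w) = 1/(w + w/3) = 1/(4*w/3) = 3/(4*w))
-15*61 + Y(13) = -15*61 + (3/4)/13 = -915 + (3/4)*(1/13) = -915 + 3/52 = -47577/52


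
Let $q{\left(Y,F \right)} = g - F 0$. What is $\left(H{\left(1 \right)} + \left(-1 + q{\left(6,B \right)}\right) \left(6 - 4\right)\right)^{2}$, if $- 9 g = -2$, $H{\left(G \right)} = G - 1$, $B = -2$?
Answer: $\frac{196}{81} \approx 2.4198$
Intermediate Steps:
$H{\left(G \right)} = -1 + G$ ($H{\left(G \right)} = G - 1 = -1 + G$)
$g = \frac{2}{9}$ ($g = \left(- \frac{1}{9}\right) \left(-2\right) = \frac{2}{9} \approx 0.22222$)
$q{\left(Y,F \right)} = \frac{2}{9}$ ($q{\left(Y,F \right)} = \frac{2}{9} - F 0 = \frac{2}{9} - 0 = \frac{2}{9} + 0 = \frac{2}{9}$)
$\left(H{\left(1 \right)} + \left(-1 + q{\left(6,B \right)}\right) \left(6 - 4\right)\right)^{2} = \left(\left(-1 + 1\right) + \left(-1 + \frac{2}{9}\right) \left(6 - 4\right)\right)^{2} = \left(0 - \frac{14}{9}\right)^{2} = \left(- \frac{14}{9}\right)^{2} = \frac{196}{81}$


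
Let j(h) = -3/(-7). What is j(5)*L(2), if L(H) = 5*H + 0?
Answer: 30/7 ≈ 4.2857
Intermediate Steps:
j(h) = 3/7 (j(h) = -3*(-⅐) = 3/7)
L(H) = 5*H
j(5)*L(2) = 3*(5*2)/7 = (3/7)*10 = 30/7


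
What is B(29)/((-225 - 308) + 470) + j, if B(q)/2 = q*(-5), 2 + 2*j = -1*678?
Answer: -21130/63 ≈ -335.40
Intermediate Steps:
j = -340 (j = -1 + (-1*678)/2 = -1 + (1/2)*(-678) = -1 - 339 = -340)
B(q) = -10*q (B(q) = 2*(q*(-5)) = 2*(-5*q) = -10*q)
B(29)/((-225 - 308) + 470) + j = (-10*29)/((-225 - 308) + 470) - 340 = -290/(-533 + 470) - 340 = -290/(-63) - 340 = -1/63*(-290) - 340 = 290/63 - 340 = -21130/63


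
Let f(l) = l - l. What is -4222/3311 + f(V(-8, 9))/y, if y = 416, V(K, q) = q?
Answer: -4222/3311 ≈ -1.2751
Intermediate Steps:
f(l) = 0
-4222/3311 + f(V(-8, 9))/y = -4222/3311 + 0/416 = -4222*1/3311 + 0*(1/416) = -4222/3311 + 0 = -4222/3311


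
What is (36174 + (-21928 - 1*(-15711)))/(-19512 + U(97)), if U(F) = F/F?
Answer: -29957/19511 ≈ -1.5354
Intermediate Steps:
U(F) = 1
(36174 + (-21928 - 1*(-15711)))/(-19512 + U(97)) = (36174 + (-21928 - 1*(-15711)))/(-19512 + 1) = (36174 + (-21928 + 15711))/(-19511) = (36174 - 6217)*(-1/19511) = 29957*(-1/19511) = -29957/19511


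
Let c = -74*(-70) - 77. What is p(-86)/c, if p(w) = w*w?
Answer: 7396/5103 ≈ 1.4493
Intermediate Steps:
p(w) = w**2
c = 5103 (c = 5180 - 77 = 5103)
p(-86)/c = (-86)**2/5103 = 7396*(1/5103) = 7396/5103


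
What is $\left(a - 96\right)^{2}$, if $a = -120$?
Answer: $46656$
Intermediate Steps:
$\left(a - 96\right)^{2} = \left(-120 - 96\right)^{2} = \left(-216\right)^{2} = 46656$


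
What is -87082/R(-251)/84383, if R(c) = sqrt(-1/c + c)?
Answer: 43541*I*sqrt(17570)/88602150 ≈ 0.065139*I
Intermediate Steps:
R(c) = sqrt(c - 1/c)
-87082/R(-251)/84383 = -87082/sqrt(-251 - 1/(-251))/84383 = -87082/sqrt(-251 - 1*(-1/251))*(1/84383) = -87082/sqrt(-251 + 1/251)*(1/84383) = -87082*(-I*sqrt(17570)/2100)*(1/84383) = -(-43541)*I*sqrt(17570)/1050*(1/84383) = (43541*I*sqrt(17570)/1050)*(1/84383) = 43541*I*sqrt(17570)/88602150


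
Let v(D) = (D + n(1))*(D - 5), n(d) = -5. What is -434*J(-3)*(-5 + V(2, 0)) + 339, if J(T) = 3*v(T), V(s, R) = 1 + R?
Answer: 333651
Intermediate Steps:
v(D) = (-5 + D)² (v(D) = (D - 5)*(D - 5) = (-5 + D)*(-5 + D) = (-5 + D)²)
J(T) = 75 - 30*T + 3*T² (J(T) = 3*(25 + T² - 10*T) = 75 - 30*T + 3*T²)
-434*J(-3)*(-5 + V(2, 0)) + 339 = -434*(75 - 30*(-3) + 3*(-3)²)*(-5 + (1 + 0)) + 339 = -434*(75 + 90 + 3*9)*(-5 + 1) + 339 = -434*(75 + 90 + 27)*(-4) + 339 = -83328*(-4) + 339 = -434*(-768) + 339 = 333312 + 339 = 333651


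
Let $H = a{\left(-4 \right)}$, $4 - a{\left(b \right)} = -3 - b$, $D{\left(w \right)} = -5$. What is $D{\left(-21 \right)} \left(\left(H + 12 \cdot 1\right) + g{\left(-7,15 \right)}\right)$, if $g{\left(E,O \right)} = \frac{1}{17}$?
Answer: $- \frac{1280}{17} \approx -75.294$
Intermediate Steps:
$a{\left(b \right)} = 7 + b$ ($a{\left(b \right)} = 4 - \left(-3 - b\right) = 4 + \left(3 + b\right) = 7 + b$)
$H = 3$ ($H = 7 - 4 = 3$)
$g{\left(E,O \right)} = \frac{1}{17}$
$D{\left(-21 \right)} \left(\left(H + 12 \cdot 1\right) + g{\left(-7,15 \right)}\right) = - 5 \left(\left(3 + 12 \cdot 1\right) + \frac{1}{17}\right) = - 5 \left(\left(3 + 12\right) + \frac{1}{17}\right) = - 5 \left(15 + \frac{1}{17}\right) = \left(-5\right) \frac{256}{17} = - \frac{1280}{17}$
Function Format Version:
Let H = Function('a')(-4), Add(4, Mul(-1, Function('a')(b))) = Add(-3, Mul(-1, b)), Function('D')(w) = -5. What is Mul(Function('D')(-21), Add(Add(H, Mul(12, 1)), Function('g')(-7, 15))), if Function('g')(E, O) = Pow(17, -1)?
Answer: Rational(-1280, 17) ≈ -75.294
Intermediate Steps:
Function('a')(b) = Add(7, b) (Function('a')(b) = Add(4, Mul(-1, Add(-3, Mul(-1, b)))) = Add(4, Add(3, b)) = Add(7, b))
H = 3 (H = Add(7, -4) = 3)
Function('g')(E, O) = Rational(1, 17)
Mul(Function('D')(-21), Add(Add(H, Mul(12, 1)), Function('g')(-7, 15))) = Mul(-5, Add(Add(3, Mul(12, 1)), Rational(1, 17))) = Mul(-5, Add(Add(3, 12), Rational(1, 17))) = Mul(-5, Add(15, Rational(1, 17))) = Mul(-5, Rational(256, 17)) = Rational(-1280, 17)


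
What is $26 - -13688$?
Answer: $13714$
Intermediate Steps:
$26 - -13688 = 26 + 13688 = 13714$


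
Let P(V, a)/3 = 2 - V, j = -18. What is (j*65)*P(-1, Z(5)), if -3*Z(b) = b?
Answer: -10530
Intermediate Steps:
Z(b) = -b/3
P(V, a) = 6 - 3*V (P(V, a) = 3*(2 - V) = 6 - 3*V)
(j*65)*P(-1, Z(5)) = (-18*65)*(6 - 3*(-1)) = -1170*(6 + 3) = -1170*9 = -10530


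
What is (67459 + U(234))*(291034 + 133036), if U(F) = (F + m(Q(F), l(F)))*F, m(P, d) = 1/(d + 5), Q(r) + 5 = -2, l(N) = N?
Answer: 12386923129330/239 ≈ 5.1828e+10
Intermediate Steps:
Q(r) = -7 (Q(r) = -5 - 2 = -7)
m(P, d) = 1/(5 + d)
U(F) = F*(F + 1/(5 + F)) (U(F) = (F + 1/(5 + F))*F = F*(F + 1/(5 + F)))
(67459 + U(234))*(291034 + 133036) = (67459 + 234*(1 + 234*(5 + 234))/(5 + 234))*(291034 + 133036) = (67459 + 234*(1 + 234*239)/239)*424070 = (67459 + 234*(1/239)*(1 + 55926))*424070 = (67459 + 234*(1/239)*55927)*424070 = (67459 + 13086918/239)*424070 = (29209619/239)*424070 = 12386923129330/239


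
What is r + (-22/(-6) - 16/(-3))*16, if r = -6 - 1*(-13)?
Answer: 151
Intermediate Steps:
r = 7 (r = -6 + 13 = 7)
r + (-22/(-6) - 16/(-3))*16 = 7 + (-22/(-6) - 16/(-3))*16 = 7 + (-22*(-⅙) - 16*(-⅓))*16 = 7 + (11/3 + 16/3)*16 = 7 + 9*16 = 7 + 144 = 151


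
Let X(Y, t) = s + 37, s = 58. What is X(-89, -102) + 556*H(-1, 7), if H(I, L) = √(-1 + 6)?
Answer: 95 + 556*√5 ≈ 1338.3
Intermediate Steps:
H(I, L) = √5
X(Y, t) = 95 (X(Y, t) = 58 + 37 = 95)
X(-89, -102) + 556*H(-1, 7) = 95 + 556*√5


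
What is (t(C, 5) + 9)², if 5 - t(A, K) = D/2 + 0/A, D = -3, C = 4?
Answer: 961/4 ≈ 240.25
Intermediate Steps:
t(A, K) = 13/2 (t(A, K) = 5 - (-3/2 + 0/A) = 5 - (-3*½ + 0) = 5 - (-3/2 + 0) = 5 - 1*(-3/2) = 5 + 3/2 = 13/2)
(t(C, 5) + 9)² = (13/2 + 9)² = (31/2)² = 961/4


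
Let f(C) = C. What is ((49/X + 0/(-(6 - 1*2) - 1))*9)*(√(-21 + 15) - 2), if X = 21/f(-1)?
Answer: 42 - 21*I*√6 ≈ 42.0 - 51.439*I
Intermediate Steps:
X = -21 (X = 21/(-1) = 21*(-1) = -21)
((49/X + 0/(-(6 - 1*2) - 1))*9)*(√(-21 + 15) - 2) = ((49/(-21) + 0/(-(6 - 1*2) - 1))*9)*(√(-21 + 15) - 2) = ((49*(-1/21) + 0/(-(6 - 2) - 1))*9)*(√(-6) - 2) = ((-7/3 + 0/(-1*4 - 1))*9)*(I*√6 - 2) = ((-7/3 + 0/(-4 - 1))*9)*(-2 + I*√6) = ((-7/3 + 0/(-5))*9)*(-2 + I*√6) = ((-7/3 + 0*(-⅕))*9)*(-2 + I*√6) = ((-7/3 + 0)*9)*(-2 + I*√6) = (-7/3*9)*(-2 + I*√6) = -21*(-2 + I*√6) = 42 - 21*I*√6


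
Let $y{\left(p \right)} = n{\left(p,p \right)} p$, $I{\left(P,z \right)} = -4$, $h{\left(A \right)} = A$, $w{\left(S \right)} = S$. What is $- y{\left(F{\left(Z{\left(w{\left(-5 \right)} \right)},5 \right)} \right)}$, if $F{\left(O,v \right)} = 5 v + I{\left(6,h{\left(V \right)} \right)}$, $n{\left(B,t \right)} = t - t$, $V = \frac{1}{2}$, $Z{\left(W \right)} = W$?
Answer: $0$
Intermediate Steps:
$V = \frac{1}{2} \approx 0.5$
$n{\left(B,t \right)} = 0$
$F{\left(O,v \right)} = -4 + 5 v$ ($F{\left(O,v \right)} = 5 v - 4 = -4 + 5 v$)
$y{\left(p \right)} = 0$ ($y{\left(p \right)} = 0 p = 0$)
$- y{\left(F{\left(Z{\left(w{\left(-5 \right)} \right)},5 \right)} \right)} = \left(-1\right) 0 = 0$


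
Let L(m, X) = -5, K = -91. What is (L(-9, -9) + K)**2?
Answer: 9216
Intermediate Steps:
(L(-9, -9) + K)**2 = (-5 - 91)**2 = (-96)**2 = 9216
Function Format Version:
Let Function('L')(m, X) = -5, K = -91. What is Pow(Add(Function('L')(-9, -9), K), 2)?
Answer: 9216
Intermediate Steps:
Pow(Add(Function('L')(-9, -9), K), 2) = Pow(Add(-5, -91), 2) = Pow(-96, 2) = 9216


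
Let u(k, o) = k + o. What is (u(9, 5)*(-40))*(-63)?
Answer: 35280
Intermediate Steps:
(u(9, 5)*(-40))*(-63) = ((9 + 5)*(-40))*(-63) = (14*(-40))*(-63) = -560*(-63) = 35280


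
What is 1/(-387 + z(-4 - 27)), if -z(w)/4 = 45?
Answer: -1/567 ≈ -0.0017637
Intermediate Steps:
z(w) = -180 (z(w) = -4*45 = -180)
1/(-387 + z(-4 - 27)) = 1/(-387 - 180) = 1/(-567) = -1/567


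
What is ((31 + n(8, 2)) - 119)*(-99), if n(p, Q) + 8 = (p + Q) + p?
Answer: 7722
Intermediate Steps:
n(p, Q) = -8 + Q + 2*p (n(p, Q) = -8 + ((p + Q) + p) = -8 + ((Q + p) + p) = -8 + (Q + 2*p) = -8 + Q + 2*p)
((31 + n(8, 2)) - 119)*(-99) = ((31 + (-8 + 2 + 2*8)) - 119)*(-99) = ((31 + (-8 + 2 + 16)) - 119)*(-99) = ((31 + 10) - 119)*(-99) = (41 - 119)*(-99) = -78*(-99) = 7722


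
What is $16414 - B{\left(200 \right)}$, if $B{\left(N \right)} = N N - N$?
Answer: $-23386$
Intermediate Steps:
$B{\left(N \right)} = N^{2} - N$
$16414 - B{\left(200 \right)} = 16414 - 200 \left(-1 + 200\right) = 16414 - 200 \cdot 199 = 16414 - 39800 = -23386$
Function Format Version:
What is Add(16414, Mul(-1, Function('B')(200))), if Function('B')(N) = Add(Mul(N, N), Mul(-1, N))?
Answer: -23386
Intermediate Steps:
Function('B')(N) = Add(Pow(N, 2), Mul(-1, N))
Add(16414, Mul(-1, Function('B')(200))) = Add(16414, Mul(-1, Mul(200, Add(-1, 200)))) = Add(16414, Mul(-1, Mul(200, 199))) = Add(16414, Mul(-1, 39800)) = Add(16414, -39800) = -23386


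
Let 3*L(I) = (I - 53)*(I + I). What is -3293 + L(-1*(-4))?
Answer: -10271/3 ≈ -3423.7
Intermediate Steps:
L(I) = 2*I*(-53 + I)/3 (L(I) = ((I - 53)*(I + I))/3 = ((-53 + I)*(2*I))/3 = (2*I*(-53 + I))/3 = 2*I*(-53 + I)/3)
-3293 + L(-1*(-4)) = -3293 + 2*(-1*(-4))*(-53 - 1*(-4))/3 = -3293 + (⅔)*4*(-53 + 4) = -3293 + (⅔)*4*(-49) = -3293 - 392/3 = -10271/3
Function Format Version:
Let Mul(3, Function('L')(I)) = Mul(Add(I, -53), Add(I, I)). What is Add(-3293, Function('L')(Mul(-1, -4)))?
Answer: Rational(-10271, 3) ≈ -3423.7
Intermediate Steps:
Function('L')(I) = Mul(Rational(2, 3), I, Add(-53, I)) (Function('L')(I) = Mul(Rational(1, 3), Mul(Add(I, -53), Add(I, I))) = Mul(Rational(1, 3), Mul(Add(-53, I), Mul(2, I))) = Mul(Rational(1, 3), Mul(2, I, Add(-53, I))) = Mul(Rational(2, 3), I, Add(-53, I)))
Add(-3293, Function('L')(Mul(-1, -4))) = Add(-3293, Mul(Rational(2, 3), Mul(-1, -4), Add(-53, Mul(-1, -4)))) = Add(-3293, Mul(Rational(2, 3), 4, Add(-53, 4))) = Add(-3293, Mul(Rational(2, 3), 4, -49)) = Add(-3293, Rational(-392, 3)) = Rational(-10271, 3)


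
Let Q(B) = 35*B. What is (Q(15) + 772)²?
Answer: 1682209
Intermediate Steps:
(Q(15) + 772)² = (35*15 + 772)² = (525 + 772)² = 1297² = 1682209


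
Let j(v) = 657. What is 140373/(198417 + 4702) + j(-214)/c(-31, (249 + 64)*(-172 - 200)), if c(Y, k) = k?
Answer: 5403673815/7883454628 ≈ 0.68544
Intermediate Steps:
140373/(198417 + 4702) + j(-214)/c(-31, (249 + 64)*(-172 - 200)) = 140373/(198417 + 4702) + 657/(((249 + 64)*(-172 - 200))) = 140373/203119 + 657/((313*(-372))) = 140373*(1/203119) + 657/(-116436) = 140373/203119 + 657*(-1/116436) = 140373/203119 - 219/38812 = 5403673815/7883454628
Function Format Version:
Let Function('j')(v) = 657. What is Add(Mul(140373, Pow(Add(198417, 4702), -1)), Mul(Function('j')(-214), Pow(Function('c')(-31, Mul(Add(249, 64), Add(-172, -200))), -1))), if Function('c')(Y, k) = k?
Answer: Rational(5403673815, 7883454628) ≈ 0.68544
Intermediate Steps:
Add(Mul(140373, Pow(Add(198417, 4702), -1)), Mul(Function('j')(-214), Pow(Function('c')(-31, Mul(Add(249, 64), Add(-172, -200))), -1))) = Add(Mul(140373, Pow(Add(198417, 4702), -1)), Mul(657, Pow(Mul(Add(249, 64), Add(-172, -200)), -1))) = Add(Mul(140373, Pow(203119, -1)), Mul(657, Pow(Mul(313, -372), -1))) = Add(Mul(140373, Rational(1, 203119)), Mul(657, Pow(-116436, -1))) = Add(Rational(140373, 203119), Mul(657, Rational(-1, 116436))) = Add(Rational(140373, 203119), Rational(-219, 38812)) = Rational(5403673815, 7883454628)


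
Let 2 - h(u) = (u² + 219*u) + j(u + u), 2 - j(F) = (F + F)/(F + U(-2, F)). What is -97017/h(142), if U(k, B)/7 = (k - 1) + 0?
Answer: 25515471/13481338 ≈ 1.8927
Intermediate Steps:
U(k, B) = -7 + 7*k (U(k, B) = 7*((k - 1) + 0) = 7*((-1 + k) + 0) = 7*(-1 + k) = -7 + 7*k)
j(F) = 2 - 2*F/(-21 + F) (j(F) = 2 - (F + F)/(F + (-7 + 7*(-2))) = 2 - 2*F/(F + (-7 - 14)) = 2 - 2*F/(F - 21) = 2 - 2*F/(-21 + F))
h(u) = 2 - u² - 219*u + 42/(-21 + 2*u) (h(u) = 2 - ((u² + 219*u) - 42/(-21 + (u + u))) = 2 - ((u² + 219*u) - 42/(-21 + 2*u)) = 2 - (u² - 42/(-21 + 2*u) + 219*u) = 2 + (-u² - 219*u + 42/(-21 + 2*u)) = 2 - u² - 219*u + 42/(-21 + 2*u))
-97017/h(142) = -97017*(-21 + 2*142)/(142*(4603 - 417*142 - 2*142²)) = -97017*(-21 + 284)/(142*(4603 - 59214 - 2*20164)) = -97017*263/(142*(4603 - 59214 - 40328)) = -97017/(142*(1/263)*(-94939)) = -97017/(-13481338/263) = -97017*(-263/13481338) = 25515471/13481338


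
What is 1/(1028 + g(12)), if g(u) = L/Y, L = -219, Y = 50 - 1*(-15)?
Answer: 65/66601 ≈ 0.00097596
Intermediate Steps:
Y = 65 (Y = 50 + 15 = 65)
g(u) = -219/65
1/(1028 + g(12)) = 1/(1028 - 219/65) = 1/(66601/65) = 65/66601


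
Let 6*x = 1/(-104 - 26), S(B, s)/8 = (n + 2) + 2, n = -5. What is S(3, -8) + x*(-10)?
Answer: -623/78 ≈ -7.9872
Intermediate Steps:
S(B, s) = -8 (S(B, s) = 8*((-5 + 2) + 2) = 8*(-3 + 2) = 8*(-1) = -8)
x = -1/780 (x = 1/(6*(-104 - 26)) = (⅙)/(-130) = (⅙)*(-1/130) = -1/780 ≈ -0.0012821)
S(3, -8) + x*(-10) = -8 - 1/780*(-10) = -8 + 1/78 = -623/78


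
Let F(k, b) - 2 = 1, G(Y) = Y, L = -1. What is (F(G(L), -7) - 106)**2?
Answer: 10609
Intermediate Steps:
F(k, b) = 3 (F(k, b) = 2 + 1 = 3)
(F(G(L), -7) - 106)**2 = (3 - 106)**2 = (-103)**2 = 10609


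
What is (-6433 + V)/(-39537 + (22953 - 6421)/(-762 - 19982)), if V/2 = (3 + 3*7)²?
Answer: 27387266/205043015 ≈ 0.13357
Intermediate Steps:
V = 1152 (V = 2*(3 + 3*7)² = 2*(3 + 21)² = 2*24² = 2*576 = 1152)
(-6433 + V)/(-39537 + (22953 - 6421)/(-762 - 19982)) = (-6433 + 1152)/(-39537 + (22953 - 6421)/(-762 - 19982)) = -5281/(-39537 + 16532/(-20744)) = -5281/(-39537 + 16532*(-1/20744)) = -5281/(-39537 - 4133/5186) = -5281/(-205043015/5186) = -5281*(-5186/205043015) = 27387266/205043015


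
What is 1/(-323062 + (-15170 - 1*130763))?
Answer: -1/468995 ≈ -2.1322e-6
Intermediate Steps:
1/(-323062 + (-15170 - 1*130763)) = 1/(-323062 + (-15170 - 130763)) = 1/(-323062 - 145933) = 1/(-468995) = -1/468995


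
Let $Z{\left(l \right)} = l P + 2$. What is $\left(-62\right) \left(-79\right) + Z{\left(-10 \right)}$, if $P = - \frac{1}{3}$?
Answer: $\frac{14710}{3} \approx 4903.3$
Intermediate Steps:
$P = - \frac{1}{3}$ ($P = \left(-1\right) \frac{1}{3} = - \frac{1}{3} \approx -0.33333$)
$Z{\left(l \right)} = 2 - \frac{l}{3}$ ($Z{\left(l \right)} = l \left(- \frac{1}{3}\right) + 2 = - \frac{l}{3} + 2 = 2 - \frac{l}{3}$)
$\left(-62\right) \left(-79\right) + Z{\left(-10 \right)} = \left(-62\right) \left(-79\right) + \left(2 - - \frac{10}{3}\right) = 4898 + \left(2 + \frac{10}{3}\right) = 4898 + \frac{16}{3} = \frac{14710}{3}$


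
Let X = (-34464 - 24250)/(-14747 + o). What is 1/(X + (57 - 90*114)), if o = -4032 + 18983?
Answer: -102/1070063 ≈ -9.5321e-5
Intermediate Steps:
o = 14951
X = -29357/102 (X = (-34464 - 24250)/(-14747 + 14951) = -58714/204 = -58714*1/204 = -29357/102 ≈ -287.81)
1/(X + (57 - 90*114)) = 1/(-29357/102 + (57 - 90*114)) = 1/(-29357/102 + (57 - 10260)) = 1/(-29357/102 - 10203) = 1/(-1070063/102) = -102/1070063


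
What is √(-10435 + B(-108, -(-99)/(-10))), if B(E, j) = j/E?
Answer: I*√37565670/60 ≈ 102.15*I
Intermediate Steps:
√(-10435 + B(-108, -(-99)/(-10))) = √(-10435 - (-99)/(-10)/(-108)) = √(-10435 - (-99)*(-1)/10*(-1/108)) = √(-10435 - 11*9/10*(-1/108)) = √(-10435 - 99/10*(-1/108)) = √(-10435 + 11/120) = √(-1252189/120) = I*√37565670/60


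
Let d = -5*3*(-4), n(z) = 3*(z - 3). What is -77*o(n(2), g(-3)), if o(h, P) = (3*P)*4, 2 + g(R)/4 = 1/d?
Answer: 36652/5 ≈ 7330.4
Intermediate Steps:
n(z) = -9 + 3*z (n(z) = 3*(-3 + z) = -9 + 3*z)
d = 60 (d = -15*(-4) = 60)
g(R) = -119/15 (g(R) = -8 + 4/60 = -8 + 4*(1/60) = -8 + 1/15 = -119/15)
o(h, P) = 12*P
-77*o(n(2), g(-3)) = -924*(-119)/15 = -77*(-476/5) = 36652/5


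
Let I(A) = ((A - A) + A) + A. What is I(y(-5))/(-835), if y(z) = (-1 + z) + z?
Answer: 22/835 ≈ 0.026347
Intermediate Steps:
y(z) = -1 + 2*z
I(A) = 2*A (I(A) = (0 + A) + A = A + A = 2*A)
I(y(-5))/(-835) = (2*(-1 + 2*(-5)))/(-835) = (2*(-1 - 10))*(-1/835) = (2*(-11))*(-1/835) = -22*(-1/835) = 22/835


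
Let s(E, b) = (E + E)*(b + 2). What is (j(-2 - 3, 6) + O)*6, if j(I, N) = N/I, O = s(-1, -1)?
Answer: -96/5 ≈ -19.200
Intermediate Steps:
s(E, b) = 2*E*(2 + b) (s(E, b) = (2*E)*(2 + b) = 2*E*(2 + b))
O = -2 (O = 2*(-1)*(2 - 1) = 2*(-1)*1 = -2)
(j(-2 - 3, 6) + O)*6 = (6/(-2 - 3) - 2)*6 = (6/(-5) - 2)*6 = (6*(-⅕) - 2)*6 = (-6/5 - 2)*6 = -16/5*6 = -96/5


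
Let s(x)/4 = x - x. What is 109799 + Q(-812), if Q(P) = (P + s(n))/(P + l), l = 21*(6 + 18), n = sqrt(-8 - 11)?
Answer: 1207818/11 ≈ 1.0980e+5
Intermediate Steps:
n = I*sqrt(19) (n = sqrt(-19) = I*sqrt(19) ≈ 4.3589*I)
l = 504 (l = 21*24 = 504)
s(x) = 0 (s(x) = 4*(x - x) = 4*0 = 0)
Q(P) = P/(504 + P) (Q(P) = (P + 0)/(P + 504) = P/(504 + P))
109799 + Q(-812) = 109799 - 812/(504 - 812) = 109799 - 812/(-308) = 109799 - 812*(-1/308) = 109799 + 29/11 = 1207818/11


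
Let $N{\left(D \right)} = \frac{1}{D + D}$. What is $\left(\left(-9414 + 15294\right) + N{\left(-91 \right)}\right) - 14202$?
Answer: $- \frac{1514605}{182} \approx -8322.0$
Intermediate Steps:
$N{\left(D \right)} = \frac{1}{2 D}$
$\left(\left(-9414 + 15294\right) + N{\left(-91 \right)}\right) - 14202 = \left(\left(-9414 + 15294\right) + \frac{1}{2 \left(-91\right)}\right) - 14202 = \left(5880 + \frac{1}{2} \left(- \frac{1}{91}\right)\right) - 14202 = \left(5880 - \frac{1}{182}\right) - 14202 = \frac{1070159}{182} - 14202 = - \frac{1514605}{182}$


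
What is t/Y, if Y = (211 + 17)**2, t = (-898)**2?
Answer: 201601/12996 ≈ 15.513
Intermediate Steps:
t = 806404
Y = 51984 (Y = 228**2 = 51984)
t/Y = 806404/51984 = 806404*(1/51984) = 201601/12996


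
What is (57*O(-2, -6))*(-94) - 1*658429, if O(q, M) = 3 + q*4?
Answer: -631639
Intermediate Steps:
O(q, M) = 3 + 4*q
(57*O(-2, -6))*(-94) - 1*658429 = (57*(3 + 4*(-2)))*(-94) - 1*658429 = (57*(3 - 8))*(-94) - 658429 = (57*(-5))*(-94) - 658429 = -285*(-94) - 658429 = 26790 - 658429 = -631639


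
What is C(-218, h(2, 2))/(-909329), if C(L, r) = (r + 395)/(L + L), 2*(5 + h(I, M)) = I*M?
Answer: 98/99116861 ≈ 9.8873e-7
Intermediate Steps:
h(I, M) = -5 + I*M/2 (h(I, M) = -5 + (I*M)/2 = -5 + I*M/2)
C(L, r) = (395 + r)/(2*L) (C(L, r) = (395 + r)/((2*L)) = (395 + r)*(1/(2*L)) = (395 + r)/(2*L))
C(-218, h(2, 2))/(-909329) = ((½)*(395 + (-5 + (½)*2*2))/(-218))/(-909329) = ((½)*(-1/218)*(395 + (-5 + 2)))*(-1/909329) = ((½)*(-1/218)*(395 - 3))*(-1/909329) = ((½)*(-1/218)*392)*(-1/909329) = -98/109*(-1/909329) = 98/99116861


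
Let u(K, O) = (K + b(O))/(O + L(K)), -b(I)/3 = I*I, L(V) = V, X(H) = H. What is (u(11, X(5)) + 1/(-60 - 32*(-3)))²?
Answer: 20449/1296 ≈ 15.779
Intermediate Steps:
b(I) = -3*I² (b(I) = -3*I*I = -3*I²)
u(K, O) = (K - 3*O²)/(K + O) (u(K, O) = (K - 3*O²)/(O + K) = (K - 3*O²)/(K + O))
(u(11, X(5)) + 1/(-60 - 32*(-3)))² = ((11 - 3*5²)/(11 + 5) + 1/(-60 - 32*(-3)))² = ((11 - 3*25)/16 + 1/(-60 + 96))² = ((11 - 75)/16 + 1/36)² = ((1/16)*(-64) + 1/36)² = (-4 + 1/36)² = (-143/36)² = 20449/1296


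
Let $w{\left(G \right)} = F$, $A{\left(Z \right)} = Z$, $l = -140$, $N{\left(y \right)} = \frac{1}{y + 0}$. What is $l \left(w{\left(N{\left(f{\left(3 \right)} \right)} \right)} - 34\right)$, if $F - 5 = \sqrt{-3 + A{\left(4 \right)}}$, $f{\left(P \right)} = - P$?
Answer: $3920$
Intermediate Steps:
$N{\left(y \right)} = \frac{1}{y}$
$F = 6$ ($F = 5 + \sqrt{-3 + 4} = 5 + \sqrt{1} = 5 + 1 = 6$)
$w{\left(G \right)} = 6$
$l \left(w{\left(N{\left(f{\left(3 \right)} \right)} \right)} - 34\right) = - 140 \left(6 - 34\right) = \left(-140\right) \left(-28\right) = 3920$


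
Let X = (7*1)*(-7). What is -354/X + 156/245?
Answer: 1926/245 ≈ 7.8612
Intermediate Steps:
X = -49 (X = 7*(-7) = -49)
-354/X + 156/245 = -354/(-49) + 156/245 = -354*(-1/49) + 156*(1/245) = 354/49 + 156/245 = 1926/245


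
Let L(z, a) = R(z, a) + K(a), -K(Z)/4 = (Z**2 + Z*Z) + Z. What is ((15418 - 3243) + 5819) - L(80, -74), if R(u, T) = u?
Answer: 61426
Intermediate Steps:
K(Z) = -8*Z**2 - 4*Z (K(Z) = -4*((Z**2 + Z*Z) + Z) = -4*((Z**2 + Z**2) + Z) = -4*(2*Z**2 + Z) = -4*(Z + 2*Z**2) = -8*Z**2 - 4*Z)
L(z, a) = z - 4*a*(1 + 2*a)
((15418 - 3243) + 5819) - L(80, -74) = ((15418 - 3243) + 5819) - (80 - 4*(-74)*(1 + 2*(-74))) = (12175 + 5819) - (80 - 4*(-74)*(1 - 148)) = 17994 - (80 - 4*(-74)*(-147)) = 17994 - (80 - 43512) = 17994 - 1*(-43432) = 17994 + 43432 = 61426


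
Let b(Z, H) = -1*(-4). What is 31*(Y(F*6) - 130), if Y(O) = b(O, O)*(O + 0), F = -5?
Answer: -7750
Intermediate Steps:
b(Z, H) = 4
Y(O) = 4*O (Y(O) = 4*(O + 0) = 4*O)
31*(Y(F*6) - 130) = 31*(4*(-5*6) - 130) = 31*(4*(-30) - 130) = 31*(-120 - 130) = 31*(-250) = -7750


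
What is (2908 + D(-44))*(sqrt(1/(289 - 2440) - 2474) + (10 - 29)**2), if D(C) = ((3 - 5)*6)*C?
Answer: 1240396 + 17180*I*sqrt(50874257)/717 ≈ 1.2404e+6 + 1.709e+5*I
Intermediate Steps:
D(C) = -12*C (D(C) = (-2*6)*C = -12*C)
(2908 + D(-44))*(sqrt(1/(289 - 2440) - 2474) + (10 - 29)**2) = (2908 - 12*(-44))*(sqrt(1/(289 - 2440) - 2474) + (10 - 29)**2) = (2908 + 528)*(sqrt(1/(-2151) - 2474) + (-19)**2) = 3436*(sqrt(-1/2151 - 2474) + 361) = 3436*(sqrt(-5321575/2151) + 361) = 3436*(5*I*sqrt(50874257)/717 + 361) = 3436*(361 + 5*I*sqrt(50874257)/717) = 1240396 + 17180*I*sqrt(50874257)/717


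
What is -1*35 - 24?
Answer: -59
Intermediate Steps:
-1*35 - 24 = -35 - 24 = -59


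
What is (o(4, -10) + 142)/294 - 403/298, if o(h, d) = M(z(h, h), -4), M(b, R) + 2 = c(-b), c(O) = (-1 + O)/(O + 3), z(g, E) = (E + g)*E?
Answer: -554066/635187 ≈ -0.87229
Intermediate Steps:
z(g, E) = E*(E + g)
c(O) = (-1 + O)/(3 + O)
M(b, R) = -2 + (-1 - b)/(3 - b)
o(h, d) = (7 - 2*h²)/(-3 + 2*h²) (o(h, d) = (7 - h*(h + h))/(-3 + h*(h + h)) = (7 - h*2*h)/(-3 + h*(2*h)) = (7 - 2*h²)/(-3 + 2*h²))
(o(4, -10) + 142)/294 - 403/298 = ((7 - 2*4²)/(-3 + 2*4²) + 142)/294 - 403/298 = ((7 - 2*16)/(-3 + 2*16) + 142)*(1/294) - 403*1/298 = ((7 - 32)/(-3 + 32) + 142)*(1/294) - 403/298 = (-25/29 + 142)*(1/294) - 403/298 = (4093/29)*(1/294) - 403/298 = 4093/8526 - 403/298 = -554066/635187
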